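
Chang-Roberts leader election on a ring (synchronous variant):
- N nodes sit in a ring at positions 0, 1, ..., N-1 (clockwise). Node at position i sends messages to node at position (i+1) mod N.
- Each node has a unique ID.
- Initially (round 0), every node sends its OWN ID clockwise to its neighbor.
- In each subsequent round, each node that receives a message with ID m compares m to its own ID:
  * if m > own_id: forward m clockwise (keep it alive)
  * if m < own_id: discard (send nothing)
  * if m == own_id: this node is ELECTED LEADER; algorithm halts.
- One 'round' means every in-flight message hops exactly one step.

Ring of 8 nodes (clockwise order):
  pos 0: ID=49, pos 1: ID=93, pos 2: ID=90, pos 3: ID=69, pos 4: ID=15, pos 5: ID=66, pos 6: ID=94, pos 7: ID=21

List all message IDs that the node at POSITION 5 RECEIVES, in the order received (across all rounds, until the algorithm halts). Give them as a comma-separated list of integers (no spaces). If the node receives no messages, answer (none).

Answer: 15,69,90,93,94

Derivation:
Round 1: pos1(id93) recv 49: drop; pos2(id90) recv 93: fwd; pos3(id69) recv 90: fwd; pos4(id15) recv 69: fwd; pos5(id66) recv 15: drop; pos6(id94) recv 66: drop; pos7(id21) recv 94: fwd; pos0(id49) recv 21: drop
Round 2: pos3(id69) recv 93: fwd; pos4(id15) recv 90: fwd; pos5(id66) recv 69: fwd; pos0(id49) recv 94: fwd
Round 3: pos4(id15) recv 93: fwd; pos5(id66) recv 90: fwd; pos6(id94) recv 69: drop; pos1(id93) recv 94: fwd
Round 4: pos5(id66) recv 93: fwd; pos6(id94) recv 90: drop; pos2(id90) recv 94: fwd
Round 5: pos6(id94) recv 93: drop; pos3(id69) recv 94: fwd
Round 6: pos4(id15) recv 94: fwd
Round 7: pos5(id66) recv 94: fwd
Round 8: pos6(id94) recv 94: ELECTED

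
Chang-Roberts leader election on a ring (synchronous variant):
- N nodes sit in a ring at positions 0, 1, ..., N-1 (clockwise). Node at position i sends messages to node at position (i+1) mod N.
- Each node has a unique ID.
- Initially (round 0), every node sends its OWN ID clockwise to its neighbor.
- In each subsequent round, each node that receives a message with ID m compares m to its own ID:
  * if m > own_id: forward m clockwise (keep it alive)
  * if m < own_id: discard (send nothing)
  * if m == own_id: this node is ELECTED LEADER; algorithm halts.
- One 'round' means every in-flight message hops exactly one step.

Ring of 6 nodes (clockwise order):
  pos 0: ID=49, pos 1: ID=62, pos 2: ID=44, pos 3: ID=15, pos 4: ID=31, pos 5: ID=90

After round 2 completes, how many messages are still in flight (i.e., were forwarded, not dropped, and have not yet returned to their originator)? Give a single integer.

Round 1: pos1(id62) recv 49: drop; pos2(id44) recv 62: fwd; pos3(id15) recv 44: fwd; pos4(id31) recv 15: drop; pos5(id90) recv 31: drop; pos0(id49) recv 90: fwd
Round 2: pos3(id15) recv 62: fwd; pos4(id31) recv 44: fwd; pos1(id62) recv 90: fwd
After round 2: 3 messages still in flight

Answer: 3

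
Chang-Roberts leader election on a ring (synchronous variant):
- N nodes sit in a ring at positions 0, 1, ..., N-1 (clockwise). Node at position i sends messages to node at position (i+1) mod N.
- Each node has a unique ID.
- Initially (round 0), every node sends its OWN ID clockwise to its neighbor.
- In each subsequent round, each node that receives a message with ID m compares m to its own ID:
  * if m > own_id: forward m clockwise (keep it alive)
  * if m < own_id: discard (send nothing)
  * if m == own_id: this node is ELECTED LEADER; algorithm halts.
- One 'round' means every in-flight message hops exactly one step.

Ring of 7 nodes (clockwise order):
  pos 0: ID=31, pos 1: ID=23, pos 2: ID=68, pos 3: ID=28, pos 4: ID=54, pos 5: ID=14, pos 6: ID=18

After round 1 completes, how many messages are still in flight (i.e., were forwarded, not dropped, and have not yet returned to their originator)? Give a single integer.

Round 1: pos1(id23) recv 31: fwd; pos2(id68) recv 23: drop; pos3(id28) recv 68: fwd; pos4(id54) recv 28: drop; pos5(id14) recv 54: fwd; pos6(id18) recv 14: drop; pos0(id31) recv 18: drop
After round 1: 3 messages still in flight

Answer: 3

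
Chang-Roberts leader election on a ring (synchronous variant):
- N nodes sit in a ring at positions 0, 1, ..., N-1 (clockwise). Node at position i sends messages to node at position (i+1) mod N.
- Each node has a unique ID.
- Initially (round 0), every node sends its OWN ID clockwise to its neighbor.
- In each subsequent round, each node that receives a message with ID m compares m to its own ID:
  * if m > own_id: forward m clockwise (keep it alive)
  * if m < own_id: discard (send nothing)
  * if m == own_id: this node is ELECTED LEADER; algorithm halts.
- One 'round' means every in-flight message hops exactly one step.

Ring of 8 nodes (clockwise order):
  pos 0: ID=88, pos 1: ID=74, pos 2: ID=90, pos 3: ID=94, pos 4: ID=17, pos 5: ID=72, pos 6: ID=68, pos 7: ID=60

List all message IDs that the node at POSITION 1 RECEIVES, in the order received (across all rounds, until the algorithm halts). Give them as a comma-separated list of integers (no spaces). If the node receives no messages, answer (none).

Round 1: pos1(id74) recv 88: fwd; pos2(id90) recv 74: drop; pos3(id94) recv 90: drop; pos4(id17) recv 94: fwd; pos5(id72) recv 17: drop; pos6(id68) recv 72: fwd; pos7(id60) recv 68: fwd; pos0(id88) recv 60: drop
Round 2: pos2(id90) recv 88: drop; pos5(id72) recv 94: fwd; pos7(id60) recv 72: fwd; pos0(id88) recv 68: drop
Round 3: pos6(id68) recv 94: fwd; pos0(id88) recv 72: drop
Round 4: pos7(id60) recv 94: fwd
Round 5: pos0(id88) recv 94: fwd
Round 6: pos1(id74) recv 94: fwd
Round 7: pos2(id90) recv 94: fwd
Round 8: pos3(id94) recv 94: ELECTED

Answer: 88,94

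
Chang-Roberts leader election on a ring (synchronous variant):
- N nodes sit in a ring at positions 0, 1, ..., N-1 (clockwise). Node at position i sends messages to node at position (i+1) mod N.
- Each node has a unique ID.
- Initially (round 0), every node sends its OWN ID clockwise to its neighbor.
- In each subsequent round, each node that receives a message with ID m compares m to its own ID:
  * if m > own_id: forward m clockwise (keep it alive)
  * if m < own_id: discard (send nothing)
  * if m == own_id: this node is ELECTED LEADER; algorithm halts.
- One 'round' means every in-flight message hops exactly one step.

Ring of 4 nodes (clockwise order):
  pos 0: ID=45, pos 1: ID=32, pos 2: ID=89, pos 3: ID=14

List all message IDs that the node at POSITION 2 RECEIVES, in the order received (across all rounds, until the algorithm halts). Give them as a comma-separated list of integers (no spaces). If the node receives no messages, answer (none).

Answer: 32,45,89

Derivation:
Round 1: pos1(id32) recv 45: fwd; pos2(id89) recv 32: drop; pos3(id14) recv 89: fwd; pos0(id45) recv 14: drop
Round 2: pos2(id89) recv 45: drop; pos0(id45) recv 89: fwd
Round 3: pos1(id32) recv 89: fwd
Round 4: pos2(id89) recv 89: ELECTED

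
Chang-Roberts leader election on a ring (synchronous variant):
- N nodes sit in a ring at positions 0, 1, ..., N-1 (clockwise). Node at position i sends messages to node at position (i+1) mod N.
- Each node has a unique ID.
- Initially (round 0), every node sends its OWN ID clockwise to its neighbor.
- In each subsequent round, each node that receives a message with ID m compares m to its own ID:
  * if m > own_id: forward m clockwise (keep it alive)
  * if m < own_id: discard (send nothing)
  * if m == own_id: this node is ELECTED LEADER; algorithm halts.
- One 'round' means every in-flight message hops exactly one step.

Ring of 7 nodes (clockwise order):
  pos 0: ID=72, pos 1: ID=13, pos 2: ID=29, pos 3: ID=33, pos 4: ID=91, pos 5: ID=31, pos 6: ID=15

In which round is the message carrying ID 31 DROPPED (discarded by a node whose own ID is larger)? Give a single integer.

Round 1: pos1(id13) recv 72: fwd; pos2(id29) recv 13: drop; pos3(id33) recv 29: drop; pos4(id91) recv 33: drop; pos5(id31) recv 91: fwd; pos6(id15) recv 31: fwd; pos0(id72) recv 15: drop
Round 2: pos2(id29) recv 72: fwd; pos6(id15) recv 91: fwd; pos0(id72) recv 31: drop
Round 3: pos3(id33) recv 72: fwd; pos0(id72) recv 91: fwd
Round 4: pos4(id91) recv 72: drop; pos1(id13) recv 91: fwd
Round 5: pos2(id29) recv 91: fwd
Round 6: pos3(id33) recv 91: fwd
Round 7: pos4(id91) recv 91: ELECTED
Message ID 31 originates at pos 5; dropped at pos 0 in round 2

Answer: 2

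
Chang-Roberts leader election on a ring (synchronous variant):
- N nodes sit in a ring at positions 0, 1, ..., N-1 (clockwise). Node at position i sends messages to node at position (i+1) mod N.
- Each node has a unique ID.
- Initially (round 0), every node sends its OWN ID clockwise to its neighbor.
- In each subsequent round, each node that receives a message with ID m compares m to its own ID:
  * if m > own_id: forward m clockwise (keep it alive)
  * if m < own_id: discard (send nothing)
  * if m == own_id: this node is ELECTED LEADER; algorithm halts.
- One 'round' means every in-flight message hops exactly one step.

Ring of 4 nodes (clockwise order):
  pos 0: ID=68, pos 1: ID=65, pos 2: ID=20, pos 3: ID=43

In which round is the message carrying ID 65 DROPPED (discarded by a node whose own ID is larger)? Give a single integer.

Answer: 3

Derivation:
Round 1: pos1(id65) recv 68: fwd; pos2(id20) recv 65: fwd; pos3(id43) recv 20: drop; pos0(id68) recv 43: drop
Round 2: pos2(id20) recv 68: fwd; pos3(id43) recv 65: fwd
Round 3: pos3(id43) recv 68: fwd; pos0(id68) recv 65: drop
Round 4: pos0(id68) recv 68: ELECTED
Message ID 65 originates at pos 1; dropped at pos 0 in round 3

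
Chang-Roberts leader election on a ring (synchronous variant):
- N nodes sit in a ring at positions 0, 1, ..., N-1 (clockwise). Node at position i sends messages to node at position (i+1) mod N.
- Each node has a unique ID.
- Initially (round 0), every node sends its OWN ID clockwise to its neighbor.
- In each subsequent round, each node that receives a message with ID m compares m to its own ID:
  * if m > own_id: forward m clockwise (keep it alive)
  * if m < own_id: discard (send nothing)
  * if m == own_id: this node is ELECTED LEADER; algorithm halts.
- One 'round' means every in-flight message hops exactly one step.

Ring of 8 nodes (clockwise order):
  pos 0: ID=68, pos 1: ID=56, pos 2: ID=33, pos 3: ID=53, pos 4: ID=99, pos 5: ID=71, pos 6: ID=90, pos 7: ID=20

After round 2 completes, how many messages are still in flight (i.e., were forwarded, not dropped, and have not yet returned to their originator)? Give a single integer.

Round 1: pos1(id56) recv 68: fwd; pos2(id33) recv 56: fwd; pos3(id53) recv 33: drop; pos4(id99) recv 53: drop; pos5(id71) recv 99: fwd; pos6(id90) recv 71: drop; pos7(id20) recv 90: fwd; pos0(id68) recv 20: drop
Round 2: pos2(id33) recv 68: fwd; pos3(id53) recv 56: fwd; pos6(id90) recv 99: fwd; pos0(id68) recv 90: fwd
After round 2: 4 messages still in flight

Answer: 4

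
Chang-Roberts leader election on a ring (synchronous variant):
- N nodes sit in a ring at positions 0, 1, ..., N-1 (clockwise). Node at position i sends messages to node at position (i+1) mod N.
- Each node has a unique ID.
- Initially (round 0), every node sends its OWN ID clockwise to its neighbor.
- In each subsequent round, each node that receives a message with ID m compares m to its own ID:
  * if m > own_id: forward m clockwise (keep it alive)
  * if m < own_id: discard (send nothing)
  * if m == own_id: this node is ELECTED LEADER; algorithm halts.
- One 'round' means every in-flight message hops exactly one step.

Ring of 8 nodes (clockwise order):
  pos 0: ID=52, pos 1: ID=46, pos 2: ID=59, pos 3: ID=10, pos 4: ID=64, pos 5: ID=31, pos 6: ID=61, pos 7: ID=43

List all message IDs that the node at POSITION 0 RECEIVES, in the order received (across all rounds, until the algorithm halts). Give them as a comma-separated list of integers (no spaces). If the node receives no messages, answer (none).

Round 1: pos1(id46) recv 52: fwd; pos2(id59) recv 46: drop; pos3(id10) recv 59: fwd; pos4(id64) recv 10: drop; pos5(id31) recv 64: fwd; pos6(id61) recv 31: drop; pos7(id43) recv 61: fwd; pos0(id52) recv 43: drop
Round 2: pos2(id59) recv 52: drop; pos4(id64) recv 59: drop; pos6(id61) recv 64: fwd; pos0(id52) recv 61: fwd
Round 3: pos7(id43) recv 64: fwd; pos1(id46) recv 61: fwd
Round 4: pos0(id52) recv 64: fwd; pos2(id59) recv 61: fwd
Round 5: pos1(id46) recv 64: fwd; pos3(id10) recv 61: fwd
Round 6: pos2(id59) recv 64: fwd; pos4(id64) recv 61: drop
Round 7: pos3(id10) recv 64: fwd
Round 8: pos4(id64) recv 64: ELECTED

Answer: 43,61,64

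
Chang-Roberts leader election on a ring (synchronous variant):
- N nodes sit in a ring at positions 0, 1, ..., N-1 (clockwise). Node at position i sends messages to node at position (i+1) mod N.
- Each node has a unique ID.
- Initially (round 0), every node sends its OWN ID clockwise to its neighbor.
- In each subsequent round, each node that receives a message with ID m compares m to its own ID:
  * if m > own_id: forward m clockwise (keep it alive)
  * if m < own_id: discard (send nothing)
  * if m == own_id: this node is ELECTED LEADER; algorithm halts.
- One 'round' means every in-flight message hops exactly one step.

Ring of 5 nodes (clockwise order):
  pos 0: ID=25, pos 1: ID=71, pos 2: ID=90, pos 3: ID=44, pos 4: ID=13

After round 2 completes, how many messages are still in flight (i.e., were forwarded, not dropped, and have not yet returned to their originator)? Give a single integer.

Answer: 2

Derivation:
Round 1: pos1(id71) recv 25: drop; pos2(id90) recv 71: drop; pos3(id44) recv 90: fwd; pos4(id13) recv 44: fwd; pos0(id25) recv 13: drop
Round 2: pos4(id13) recv 90: fwd; pos0(id25) recv 44: fwd
After round 2: 2 messages still in flight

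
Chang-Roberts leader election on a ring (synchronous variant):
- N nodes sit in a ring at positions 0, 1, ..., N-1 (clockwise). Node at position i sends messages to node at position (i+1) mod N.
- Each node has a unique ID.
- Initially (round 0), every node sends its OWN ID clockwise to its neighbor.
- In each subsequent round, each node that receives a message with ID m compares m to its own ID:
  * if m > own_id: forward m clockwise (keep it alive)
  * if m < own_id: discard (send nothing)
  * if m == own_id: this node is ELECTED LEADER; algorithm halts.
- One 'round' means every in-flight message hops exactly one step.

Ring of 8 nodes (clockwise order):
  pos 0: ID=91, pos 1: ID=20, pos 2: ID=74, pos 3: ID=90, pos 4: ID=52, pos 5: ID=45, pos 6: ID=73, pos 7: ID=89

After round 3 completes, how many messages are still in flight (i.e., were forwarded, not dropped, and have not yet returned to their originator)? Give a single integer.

Answer: 2

Derivation:
Round 1: pos1(id20) recv 91: fwd; pos2(id74) recv 20: drop; pos3(id90) recv 74: drop; pos4(id52) recv 90: fwd; pos5(id45) recv 52: fwd; pos6(id73) recv 45: drop; pos7(id89) recv 73: drop; pos0(id91) recv 89: drop
Round 2: pos2(id74) recv 91: fwd; pos5(id45) recv 90: fwd; pos6(id73) recv 52: drop
Round 3: pos3(id90) recv 91: fwd; pos6(id73) recv 90: fwd
After round 3: 2 messages still in flight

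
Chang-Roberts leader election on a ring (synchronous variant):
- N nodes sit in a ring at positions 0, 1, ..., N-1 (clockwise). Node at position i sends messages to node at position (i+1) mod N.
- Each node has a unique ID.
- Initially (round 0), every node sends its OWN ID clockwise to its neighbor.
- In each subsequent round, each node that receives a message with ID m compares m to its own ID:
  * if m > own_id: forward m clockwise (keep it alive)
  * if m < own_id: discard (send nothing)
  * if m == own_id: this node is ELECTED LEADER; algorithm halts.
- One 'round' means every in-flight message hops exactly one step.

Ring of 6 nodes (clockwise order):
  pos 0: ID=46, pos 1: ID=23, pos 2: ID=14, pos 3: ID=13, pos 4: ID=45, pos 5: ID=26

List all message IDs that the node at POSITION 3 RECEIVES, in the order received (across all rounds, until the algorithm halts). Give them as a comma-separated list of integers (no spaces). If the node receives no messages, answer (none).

Answer: 14,23,46

Derivation:
Round 1: pos1(id23) recv 46: fwd; pos2(id14) recv 23: fwd; pos3(id13) recv 14: fwd; pos4(id45) recv 13: drop; pos5(id26) recv 45: fwd; pos0(id46) recv 26: drop
Round 2: pos2(id14) recv 46: fwd; pos3(id13) recv 23: fwd; pos4(id45) recv 14: drop; pos0(id46) recv 45: drop
Round 3: pos3(id13) recv 46: fwd; pos4(id45) recv 23: drop
Round 4: pos4(id45) recv 46: fwd
Round 5: pos5(id26) recv 46: fwd
Round 6: pos0(id46) recv 46: ELECTED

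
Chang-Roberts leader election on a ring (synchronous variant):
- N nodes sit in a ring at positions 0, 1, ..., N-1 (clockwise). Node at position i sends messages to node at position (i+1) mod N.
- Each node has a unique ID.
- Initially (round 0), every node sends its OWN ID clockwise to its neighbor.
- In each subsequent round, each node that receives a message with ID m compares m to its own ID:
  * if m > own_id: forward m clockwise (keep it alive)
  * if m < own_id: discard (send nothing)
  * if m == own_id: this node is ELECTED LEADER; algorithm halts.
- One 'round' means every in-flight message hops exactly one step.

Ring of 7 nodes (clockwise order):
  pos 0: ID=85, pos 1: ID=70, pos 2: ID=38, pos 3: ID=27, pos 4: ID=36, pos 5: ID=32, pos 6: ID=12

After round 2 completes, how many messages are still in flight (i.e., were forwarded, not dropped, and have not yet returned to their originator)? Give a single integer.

Round 1: pos1(id70) recv 85: fwd; pos2(id38) recv 70: fwd; pos3(id27) recv 38: fwd; pos4(id36) recv 27: drop; pos5(id32) recv 36: fwd; pos6(id12) recv 32: fwd; pos0(id85) recv 12: drop
Round 2: pos2(id38) recv 85: fwd; pos3(id27) recv 70: fwd; pos4(id36) recv 38: fwd; pos6(id12) recv 36: fwd; pos0(id85) recv 32: drop
After round 2: 4 messages still in flight

Answer: 4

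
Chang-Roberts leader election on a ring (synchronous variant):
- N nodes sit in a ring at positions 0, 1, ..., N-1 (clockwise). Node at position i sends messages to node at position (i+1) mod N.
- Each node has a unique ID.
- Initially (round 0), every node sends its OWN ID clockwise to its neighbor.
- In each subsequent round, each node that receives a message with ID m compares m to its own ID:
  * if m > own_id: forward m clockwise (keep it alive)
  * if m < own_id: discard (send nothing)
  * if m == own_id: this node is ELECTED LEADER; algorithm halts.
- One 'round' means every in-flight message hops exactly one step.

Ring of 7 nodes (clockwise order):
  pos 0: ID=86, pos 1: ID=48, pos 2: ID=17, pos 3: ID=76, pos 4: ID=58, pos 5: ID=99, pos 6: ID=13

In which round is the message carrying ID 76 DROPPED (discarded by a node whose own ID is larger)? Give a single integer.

Answer: 2

Derivation:
Round 1: pos1(id48) recv 86: fwd; pos2(id17) recv 48: fwd; pos3(id76) recv 17: drop; pos4(id58) recv 76: fwd; pos5(id99) recv 58: drop; pos6(id13) recv 99: fwd; pos0(id86) recv 13: drop
Round 2: pos2(id17) recv 86: fwd; pos3(id76) recv 48: drop; pos5(id99) recv 76: drop; pos0(id86) recv 99: fwd
Round 3: pos3(id76) recv 86: fwd; pos1(id48) recv 99: fwd
Round 4: pos4(id58) recv 86: fwd; pos2(id17) recv 99: fwd
Round 5: pos5(id99) recv 86: drop; pos3(id76) recv 99: fwd
Round 6: pos4(id58) recv 99: fwd
Round 7: pos5(id99) recv 99: ELECTED
Message ID 76 originates at pos 3; dropped at pos 5 in round 2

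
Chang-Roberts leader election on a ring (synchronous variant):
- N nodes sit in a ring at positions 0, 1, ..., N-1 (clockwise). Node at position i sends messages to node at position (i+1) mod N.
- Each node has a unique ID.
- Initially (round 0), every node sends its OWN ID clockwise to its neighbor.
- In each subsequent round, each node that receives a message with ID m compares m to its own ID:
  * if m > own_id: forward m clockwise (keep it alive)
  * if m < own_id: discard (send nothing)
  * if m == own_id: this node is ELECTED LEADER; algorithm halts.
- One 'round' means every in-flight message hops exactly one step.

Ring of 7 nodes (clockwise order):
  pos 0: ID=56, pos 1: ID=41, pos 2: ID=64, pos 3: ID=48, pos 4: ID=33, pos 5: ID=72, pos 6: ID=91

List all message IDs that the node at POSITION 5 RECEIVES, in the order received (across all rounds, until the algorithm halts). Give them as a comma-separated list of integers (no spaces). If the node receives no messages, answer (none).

Answer: 33,48,64,91

Derivation:
Round 1: pos1(id41) recv 56: fwd; pos2(id64) recv 41: drop; pos3(id48) recv 64: fwd; pos4(id33) recv 48: fwd; pos5(id72) recv 33: drop; pos6(id91) recv 72: drop; pos0(id56) recv 91: fwd
Round 2: pos2(id64) recv 56: drop; pos4(id33) recv 64: fwd; pos5(id72) recv 48: drop; pos1(id41) recv 91: fwd
Round 3: pos5(id72) recv 64: drop; pos2(id64) recv 91: fwd
Round 4: pos3(id48) recv 91: fwd
Round 5: pos4(id33) recv 91: fwd
Round 6: pos5(id72) recv 91: fwd
Round 7: pos6(id91) recv 91: ELECTED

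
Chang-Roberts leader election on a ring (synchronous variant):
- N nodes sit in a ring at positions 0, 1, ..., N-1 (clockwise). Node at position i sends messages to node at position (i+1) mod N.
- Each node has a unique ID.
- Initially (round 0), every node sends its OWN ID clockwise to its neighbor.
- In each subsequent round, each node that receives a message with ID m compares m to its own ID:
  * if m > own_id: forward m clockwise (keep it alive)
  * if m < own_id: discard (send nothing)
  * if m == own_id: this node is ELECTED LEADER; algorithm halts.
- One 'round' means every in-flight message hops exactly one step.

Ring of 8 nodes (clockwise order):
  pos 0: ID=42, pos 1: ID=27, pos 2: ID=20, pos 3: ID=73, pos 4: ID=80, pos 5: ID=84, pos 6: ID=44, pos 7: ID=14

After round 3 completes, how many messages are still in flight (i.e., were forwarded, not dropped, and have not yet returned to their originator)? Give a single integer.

Answer: 2

Derivation:
Round 1: pos1(id27) recv 42: fwd; pos2(id20) recv 27: fwd; pos3(id73) recv 20: drop; pos4(id80) recv 73: drop; pos5(id84) recv 80: drop; pos6(id44) recv 84: fwd; pos7(id14) recv 44: fwd; pos0(id42) recv 14: drop
Round 2: pos2(id20) recv 42: fwd; pos3(id73) recv 27: drop; pos7(id14) recv 84: fwd; pos0(id42) recv 44: fwd
Round 3: pos3(id73) recv 42: drop; pos0(id42) recv 84: fwd; pos1(id27) recv 44: fwd
After round 3: 2 messages still in flight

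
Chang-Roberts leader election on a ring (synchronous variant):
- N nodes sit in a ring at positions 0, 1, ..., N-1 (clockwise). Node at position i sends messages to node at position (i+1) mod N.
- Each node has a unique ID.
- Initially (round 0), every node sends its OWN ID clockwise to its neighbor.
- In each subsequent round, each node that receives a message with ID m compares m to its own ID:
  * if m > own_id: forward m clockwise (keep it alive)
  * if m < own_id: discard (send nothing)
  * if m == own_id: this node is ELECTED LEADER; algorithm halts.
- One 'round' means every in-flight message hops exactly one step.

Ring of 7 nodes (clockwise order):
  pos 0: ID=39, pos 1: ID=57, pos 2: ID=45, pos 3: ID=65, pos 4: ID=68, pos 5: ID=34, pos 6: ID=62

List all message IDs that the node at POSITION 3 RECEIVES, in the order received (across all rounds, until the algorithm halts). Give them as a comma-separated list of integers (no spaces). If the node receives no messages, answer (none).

Answer: 45,57,62,68

Derivation:
Round 1: pos1(id57) recv 39: drop; pos2(id45) recv 57: fwd; pos3(id65) recv 45: drop; pos4(id68) recv 65: drop; pos5(id34) recv 68: fwd; pos6(id62) recv 34: drop; pos0(id39) recv 62: fwd
Round 2: pos3(id65) recv 57: drop; pos6(id62) recv 68: fwd; pos1(id57) recv 62: fwd
Round 3: pos0(id39) recv 68: fwd; pos2(id45) recv 62: fwd
Round 4: pos1(id57) recv 68: fwd; pos3(id65) recv 62: drop
Round 5: pos2(id45) recv 68: fwd
Round 6: pos3(id65) recv 68: fwd
Round 7: pos4(id68) recv 68: ELECTED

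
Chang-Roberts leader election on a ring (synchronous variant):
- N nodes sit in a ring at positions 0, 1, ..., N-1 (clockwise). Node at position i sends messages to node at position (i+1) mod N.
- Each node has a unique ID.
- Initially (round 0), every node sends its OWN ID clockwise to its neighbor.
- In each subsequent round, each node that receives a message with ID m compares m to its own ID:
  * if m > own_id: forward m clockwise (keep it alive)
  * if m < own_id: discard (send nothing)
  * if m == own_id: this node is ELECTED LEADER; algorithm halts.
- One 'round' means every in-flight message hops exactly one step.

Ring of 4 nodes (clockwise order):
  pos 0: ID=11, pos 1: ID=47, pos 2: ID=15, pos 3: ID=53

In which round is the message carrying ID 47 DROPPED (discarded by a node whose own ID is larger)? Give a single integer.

Round 1: pos1(id47) recv 11: drop; pos2(id15) recv 47: fwd; pos3(id53) recv 15: drop; pos0(id11) recv 53: fwd
Round 2: pos3(id53) recv 47: drop; pos1(id47) recv 53: fwd
Round 3: pos2(id15) recv 53: fwd
Round 4: pos3(id53) recv 53: ELECTED
Message ID 47 originates at pos 1; dropped at pos 3 in round 2

Answer: 2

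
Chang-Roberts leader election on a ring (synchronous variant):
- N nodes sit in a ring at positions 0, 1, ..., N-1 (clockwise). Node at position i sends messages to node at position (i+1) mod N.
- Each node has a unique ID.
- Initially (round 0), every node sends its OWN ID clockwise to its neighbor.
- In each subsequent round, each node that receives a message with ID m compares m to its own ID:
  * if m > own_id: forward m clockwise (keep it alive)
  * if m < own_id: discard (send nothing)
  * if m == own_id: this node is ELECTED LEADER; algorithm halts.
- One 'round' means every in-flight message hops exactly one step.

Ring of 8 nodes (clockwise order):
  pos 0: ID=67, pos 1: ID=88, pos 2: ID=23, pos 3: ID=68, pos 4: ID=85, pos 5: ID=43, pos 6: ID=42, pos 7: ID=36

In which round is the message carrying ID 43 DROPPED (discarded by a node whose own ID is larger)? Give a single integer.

Answer: 3

Derivation:
Round 1: pos1(id88) recv 67: drop; pos2(id23) recv 88: fwd; pos3(id68) recv 23: drop; pos4(id85) recv 68: drop; pos5(id43) recv 85: fwd; pos6(id42) recv 43: fwd; pos7(id36) recv 42: fwd; pos0(id67) recv 36: drop
Round 2: pos3(id68) recv 88: fwd; pos6(id42) recv 85: fwd; pos7(id36) recv 43: fwd; pos0(id67) recv 42: drop
Round 3: pos4(id85) recv 88: fwd; pos7(id36) recv 85: fwd; pos0(id67) recv 43: drop
Round 4: pos5(id43) recv 88: fwd; pos0(id67) recv 85: fwd
Round 5: pos6(id42) recv 88: fwd; pos1(id88) recv 85: drop
Round 6: pos7(id36) recv 88: fwd
Round 7: pos0(id67) recv 88: fwd
Round 8: pos1(id88) recv 88: ELECTED
Message ID 43 originates at pos 5; dropped at pos 0 in round 3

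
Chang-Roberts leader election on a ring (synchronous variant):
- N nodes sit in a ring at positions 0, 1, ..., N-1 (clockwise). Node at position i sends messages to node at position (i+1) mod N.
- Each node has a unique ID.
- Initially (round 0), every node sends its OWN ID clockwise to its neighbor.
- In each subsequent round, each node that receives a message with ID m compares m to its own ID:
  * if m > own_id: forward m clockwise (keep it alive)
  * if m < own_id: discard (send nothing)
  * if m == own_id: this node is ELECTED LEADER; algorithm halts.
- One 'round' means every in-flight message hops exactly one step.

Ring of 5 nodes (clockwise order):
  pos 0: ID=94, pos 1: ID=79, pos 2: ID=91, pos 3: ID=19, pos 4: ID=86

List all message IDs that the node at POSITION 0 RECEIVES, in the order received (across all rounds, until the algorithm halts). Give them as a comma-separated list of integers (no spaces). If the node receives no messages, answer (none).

Answer: 86,91,94

Derivation:
Round 1: pos1(id79) recv 94: fwd; pos2(id91) recv 79: drop; pos3(id19) recv 91: fwd; pos4(id86) recv 19: drop; pos0(id94) recv 86: drop
Round 2: pos2(id91) recv 94: fwd; pos4(id86) recv 91: fwd
Round 3: pos3(id19) recv 94: fwd; pos0(id94) recv 91: drop
Round 4: pos4(id86) recv 94: fwd
Round 5: pos0(id94) recv 94: ELECTED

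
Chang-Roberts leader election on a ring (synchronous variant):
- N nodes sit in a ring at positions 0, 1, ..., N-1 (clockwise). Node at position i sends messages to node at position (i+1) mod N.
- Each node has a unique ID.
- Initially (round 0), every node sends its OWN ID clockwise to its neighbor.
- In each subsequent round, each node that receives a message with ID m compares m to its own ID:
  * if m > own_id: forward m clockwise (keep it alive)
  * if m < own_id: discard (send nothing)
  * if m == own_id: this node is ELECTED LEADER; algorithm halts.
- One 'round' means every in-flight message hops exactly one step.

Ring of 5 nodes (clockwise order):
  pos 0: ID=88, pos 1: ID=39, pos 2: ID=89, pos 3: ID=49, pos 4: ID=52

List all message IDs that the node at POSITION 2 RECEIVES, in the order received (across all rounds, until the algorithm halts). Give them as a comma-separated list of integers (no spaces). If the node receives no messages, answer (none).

Round 1: pos1(id39) recv 88: fwd; pos2(id89) recv 39: drop; pos3(id49) recv 89: fwd; pos4(id52) recv 49: drop; pos0(id88) recv 52: drop
Round 2: pos2(id89) recv 88: drop; pos4(id52) recv 89: fwd
Round 3: pos0(id88) recv 89: fwd
Round 4: pos1(id39) recv 89: fwd
Round 5: pos2(id89) recv 89: ELECTED

Answer: 39,88,89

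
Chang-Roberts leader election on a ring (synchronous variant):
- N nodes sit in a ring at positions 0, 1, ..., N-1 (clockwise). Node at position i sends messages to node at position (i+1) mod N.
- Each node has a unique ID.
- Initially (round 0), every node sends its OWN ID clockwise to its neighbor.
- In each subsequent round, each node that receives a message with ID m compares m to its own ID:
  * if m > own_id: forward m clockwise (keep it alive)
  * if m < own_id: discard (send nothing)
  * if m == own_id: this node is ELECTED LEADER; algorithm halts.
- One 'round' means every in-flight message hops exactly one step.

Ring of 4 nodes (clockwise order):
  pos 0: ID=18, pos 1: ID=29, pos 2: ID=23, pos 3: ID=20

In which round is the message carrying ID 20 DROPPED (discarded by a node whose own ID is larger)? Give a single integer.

Answer: 2

Derivation:
Round 1: pos1(id29) recv 18: drop; pos2(id23) recv 29: fwd; pos3(id20) recv 23: fwd; pos0(id18) recv 20: fwd
Round 2: pos3(id20) recv 29: fwd; pos0(id18) recv 23: fwd; pos1(id29) recv 20: drop
Round 3: pos0(id18) recv 29: fwd; pos1(id29) recv 23: drop
Round 4: pos1(id29) recv 29: ELECTED
Message ID 20 originates at pos 3; dropped at pos 1 in round 2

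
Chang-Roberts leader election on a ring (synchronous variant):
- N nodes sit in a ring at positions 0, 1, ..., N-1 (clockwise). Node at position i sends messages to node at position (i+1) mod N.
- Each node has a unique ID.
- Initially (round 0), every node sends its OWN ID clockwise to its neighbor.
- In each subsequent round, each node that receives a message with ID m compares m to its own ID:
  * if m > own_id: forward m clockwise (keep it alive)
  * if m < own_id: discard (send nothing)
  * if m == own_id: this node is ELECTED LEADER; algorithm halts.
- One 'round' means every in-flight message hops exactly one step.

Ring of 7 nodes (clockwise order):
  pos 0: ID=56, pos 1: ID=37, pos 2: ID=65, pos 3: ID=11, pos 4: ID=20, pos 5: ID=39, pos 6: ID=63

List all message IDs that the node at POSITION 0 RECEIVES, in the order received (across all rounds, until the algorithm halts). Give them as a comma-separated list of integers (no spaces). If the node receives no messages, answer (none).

Round 1: pos1(id37) recv 56: fwd; pos2(id65) recv 37: drop; pos3(id11) recv 65: fwd; pos4(id20) recv 11: drop; pos5(id39) recv 20: drop; pos6(id63) recv 39: drop; pos0(id56) recv 63: fwd
Round 2: pos2(id65) recv 56: drop; pos4(id20) recv 65: fwd; pos1(id37) recv 63: fwd
Round 3: pos5(id39) recv 65: fwd; pos2(id65) recv 63: drop
Round 4: pos6(id63) recv 65: fwd
Round 5: pos0(id56) recv 65: fwd
Round 6: pos1(id37) recv 65: fwd
Round 7: pos2(id65) recv 65: ELECTED

Answer: 63,65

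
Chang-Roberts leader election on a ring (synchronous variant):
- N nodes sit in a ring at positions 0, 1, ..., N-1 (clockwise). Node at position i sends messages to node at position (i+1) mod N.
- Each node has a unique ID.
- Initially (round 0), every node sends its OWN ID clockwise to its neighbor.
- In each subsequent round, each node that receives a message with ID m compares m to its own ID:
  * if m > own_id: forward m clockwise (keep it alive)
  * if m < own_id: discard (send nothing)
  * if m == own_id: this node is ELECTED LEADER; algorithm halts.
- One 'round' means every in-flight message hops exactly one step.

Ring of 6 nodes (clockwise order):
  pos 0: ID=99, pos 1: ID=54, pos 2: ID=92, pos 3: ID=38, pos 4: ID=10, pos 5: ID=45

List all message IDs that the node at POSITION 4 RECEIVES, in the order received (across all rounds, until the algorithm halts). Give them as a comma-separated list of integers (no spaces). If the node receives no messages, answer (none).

Round 1: pos1(id54) recv 99: fwd; pos2(id92) recv 54: drop; pos3(id38) recv 92: fwd; pos4(id10) recv 38: fwd; pos5(id45) recv 10: drop; pos0(id99) recv 45: drop
Round 2: pos2(id92) recv 99: fwd; pos4(id10) recv 92: fwd; pos5(id45) recv 38: drop
Round 3: pos3(id38) recv 99: fwd; pos5(id45) recv 92: fwd
Round 4: pos4(id10) recv 99: fwd; pos0(id99) recv 92: drop
Round 5: pos5(id45) recv 99: fwd
Round 6: pos0(id99) recv 99: ELECTED

Answer: 38,92,99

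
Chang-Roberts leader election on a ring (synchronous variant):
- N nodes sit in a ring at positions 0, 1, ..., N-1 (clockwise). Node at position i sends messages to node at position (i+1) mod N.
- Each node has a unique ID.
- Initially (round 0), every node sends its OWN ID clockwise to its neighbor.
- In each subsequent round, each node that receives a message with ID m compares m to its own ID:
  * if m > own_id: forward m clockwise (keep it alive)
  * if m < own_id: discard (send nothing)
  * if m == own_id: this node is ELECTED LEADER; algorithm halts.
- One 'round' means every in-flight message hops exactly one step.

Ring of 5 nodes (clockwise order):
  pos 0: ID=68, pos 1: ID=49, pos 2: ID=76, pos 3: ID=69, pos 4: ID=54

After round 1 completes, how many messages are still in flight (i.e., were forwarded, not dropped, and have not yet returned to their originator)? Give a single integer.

Answer: 3

Derivation:
Round 1: pos1(id49) recv 68: fwd; pos2(id76) recv 49: drop; pos3(id69) recv 76: fwd; pos4(id54) recv 69: fwd; pos0(id68) recv 54: drop
After round 1: 3 messages still in flight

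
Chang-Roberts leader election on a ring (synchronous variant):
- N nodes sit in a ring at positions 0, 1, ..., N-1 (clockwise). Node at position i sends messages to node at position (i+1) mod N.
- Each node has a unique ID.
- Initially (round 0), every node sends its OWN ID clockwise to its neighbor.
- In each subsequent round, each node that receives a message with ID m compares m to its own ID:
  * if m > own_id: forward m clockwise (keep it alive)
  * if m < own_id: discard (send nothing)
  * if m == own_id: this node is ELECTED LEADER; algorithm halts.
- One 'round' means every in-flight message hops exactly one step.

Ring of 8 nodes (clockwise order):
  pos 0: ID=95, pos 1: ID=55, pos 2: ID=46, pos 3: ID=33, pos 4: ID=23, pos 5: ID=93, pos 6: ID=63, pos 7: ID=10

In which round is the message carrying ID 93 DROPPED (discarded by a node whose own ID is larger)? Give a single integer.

Answer: 3

Derivation:
Round 1: pos1(id55) recv 95: fwd; pos2(id46) recv 55: fwd; pos3(id33) recv 46: fwd; pos4(id23) recv 33: fwd; pos5(id93) recv 23: drop; pos6(id63) recv 93: fwd; pos7(id10) recv 63: fwd; pos0(id95) recv 10: drop
Round 2: pos2(id46) recv 95: fwd; pos3(id33) recv 55: fwd; pos4(id23) recv 46: fwd; pos5(id93) recv 33: drop; pos7(id10) recv 93: fwd; pos0(id95) recv 63: drop
Round 3: pos3(id33) recv 95: fwd; pos4(id23) recv 55: fwd; pos5(id93) recv 46: drop; pos0(id95) recv 93: drop
Round 4: pos4(id23) recv 95: fwd; pos5(id93) recv 55: drop
Round 5: pos5(id93) recv 95: fwd
Round 6: pos6(id63) recv 95: fwd
Round 7: pos7(id10) recv 95: fwd
Round 8: pos0(id95) recv 95: ELECTED
Message ID 93 originates at pos 5; dropped at pos 0 in round 3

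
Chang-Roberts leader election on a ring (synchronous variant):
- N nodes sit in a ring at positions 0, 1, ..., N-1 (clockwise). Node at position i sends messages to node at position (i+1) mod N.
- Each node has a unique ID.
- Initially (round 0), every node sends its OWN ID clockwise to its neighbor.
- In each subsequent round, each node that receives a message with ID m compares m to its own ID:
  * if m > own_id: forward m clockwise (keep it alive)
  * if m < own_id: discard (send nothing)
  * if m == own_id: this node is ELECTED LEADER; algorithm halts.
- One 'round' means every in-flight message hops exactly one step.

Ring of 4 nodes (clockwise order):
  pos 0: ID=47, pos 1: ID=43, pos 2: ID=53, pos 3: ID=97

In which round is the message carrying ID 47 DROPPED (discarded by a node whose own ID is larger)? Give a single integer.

Round 1: pos1(id43) recv 47: fwd; pos2(id53) recv 43: drop; pos3(id97) recv 53: drop; pos0(id47) recv 97: fwd
Round 2: pos2(id53) recv 47: drop; pos1(id43) recv 97: fwd
Round 3: pos2(id53) recv 97: fwd
Round 4: pos3(id97) recv 97: ELECTED
Message ID 47 originates at pos 0; dropped at pos 2 in round 2

Answer: 2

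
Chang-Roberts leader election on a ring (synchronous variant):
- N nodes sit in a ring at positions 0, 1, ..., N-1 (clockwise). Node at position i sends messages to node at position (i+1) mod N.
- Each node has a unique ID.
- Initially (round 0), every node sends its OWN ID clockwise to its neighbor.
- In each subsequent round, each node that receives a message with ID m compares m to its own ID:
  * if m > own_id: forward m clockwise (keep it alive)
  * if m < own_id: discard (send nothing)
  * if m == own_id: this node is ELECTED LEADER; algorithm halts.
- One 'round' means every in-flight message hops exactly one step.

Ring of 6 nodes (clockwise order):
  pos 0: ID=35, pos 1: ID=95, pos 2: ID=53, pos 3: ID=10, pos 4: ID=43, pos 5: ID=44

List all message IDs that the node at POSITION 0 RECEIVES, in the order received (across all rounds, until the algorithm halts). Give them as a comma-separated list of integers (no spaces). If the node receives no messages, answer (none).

Answer: 44,53,95

Derivation:
Round 1: pos1(id95) recv 35: drop; pos2(id53) recv 95: fwd; pos3(id10) recv 53: fwd; pos4(id43) recv 10: drop; pos5(id44) recv 43: drop; pos0(id35) recv 44: fwd
Round 2: pos3(id10) recv 95: fwd; pos4(id43) recv 53: fwd; pos1(id95) recv 44: drop
Round 3: pos4(id43) recv 95: fwd; pos5(id44) recv 53: fwd
Round 4: pos5(id44) recv 95: fwd; pos0(id35) recv 53: fwd
Round 5: pos0(id35) recv 95: fwd; pos1(id95) recv 53: drop
Round 6: pos1(id95) recv 95: ELECTED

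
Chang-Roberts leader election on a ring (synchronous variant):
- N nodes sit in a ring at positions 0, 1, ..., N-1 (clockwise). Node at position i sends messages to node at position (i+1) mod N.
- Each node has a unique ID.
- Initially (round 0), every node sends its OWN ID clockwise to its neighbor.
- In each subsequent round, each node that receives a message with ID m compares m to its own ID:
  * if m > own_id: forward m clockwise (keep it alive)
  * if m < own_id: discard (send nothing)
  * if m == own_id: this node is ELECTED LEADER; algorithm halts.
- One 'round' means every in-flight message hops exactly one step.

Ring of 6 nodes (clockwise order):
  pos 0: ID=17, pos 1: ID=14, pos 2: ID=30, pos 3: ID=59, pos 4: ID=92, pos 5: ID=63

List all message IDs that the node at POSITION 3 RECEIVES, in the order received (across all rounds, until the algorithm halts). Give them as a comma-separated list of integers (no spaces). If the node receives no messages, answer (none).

Answer: 30,63,92

Derivation:
Round 1: pos1(id14) recv 17: fwd; pos2(id30) recv 14: drop; pos3(id59) recv 30: drop; pos4(id92) recv 59: drop; pos5(id63) recv 92: fwd; pos0(id17) recv 63: fwd
Round 2: pos2(id30) recv 17: drop; pos0(id17) recv 92: fwd; pos1(id14) recv 63: fwd
Round 3: pos1(id14) recv 92: fwd; pos2(id30) recv 63: fwd
Round 4: pos2(id30) recv 92: fwd; pos3(id59) recv 63: fwd
Round 5: pos3(id59) recv 92: fwd; pos4(id92) recv 63: drop
Round 6: pos4(id92) recv 92: ELECTED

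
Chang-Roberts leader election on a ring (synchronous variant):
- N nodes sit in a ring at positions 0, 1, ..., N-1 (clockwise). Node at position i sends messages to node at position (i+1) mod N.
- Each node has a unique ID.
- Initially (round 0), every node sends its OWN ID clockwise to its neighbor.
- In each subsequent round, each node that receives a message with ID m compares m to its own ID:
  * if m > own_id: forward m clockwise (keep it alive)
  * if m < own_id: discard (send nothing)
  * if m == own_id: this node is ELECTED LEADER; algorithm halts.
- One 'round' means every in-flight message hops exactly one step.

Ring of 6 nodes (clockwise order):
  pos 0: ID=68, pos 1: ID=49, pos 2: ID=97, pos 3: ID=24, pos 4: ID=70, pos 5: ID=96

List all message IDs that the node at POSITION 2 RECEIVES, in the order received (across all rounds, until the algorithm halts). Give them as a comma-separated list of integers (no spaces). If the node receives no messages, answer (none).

Round 1: pos1(id49) recv 68: fwd; pos2(id97) recv 49: drop; pos3(id24) recv 97: fwd; pos4(id70) recv 24: drop; pos5(id96) recv 70: drop; pos0(id68) recv 96: fwd
Round 2: pos2(id97) recv 68: drop; pos4(id70) recv 97: fwd; pos1(id49) recv 96: fwd
Round 3: pos5(id96) recv 97: fwd; pos2(id97) recv 96: drop
Round 4: pos0(id68) recv 97: fwd
Round 5: pos1(id49) recv 97: fwd
Round 6: pos2(id97) recv 97: ELECTED

Answer: 49,68,96,97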